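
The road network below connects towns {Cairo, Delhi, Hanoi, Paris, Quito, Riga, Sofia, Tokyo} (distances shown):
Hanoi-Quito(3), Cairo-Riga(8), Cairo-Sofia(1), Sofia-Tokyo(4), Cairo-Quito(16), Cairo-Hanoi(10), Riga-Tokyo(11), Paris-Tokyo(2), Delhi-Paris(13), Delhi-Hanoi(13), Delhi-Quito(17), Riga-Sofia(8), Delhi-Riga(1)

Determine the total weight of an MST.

Prim, starting at Paris.
Step 1: frontier [Paris-Tokyo 2, Delhi-Paris 13] → take Paris-Tokyo (2); add Tokyo.
Step 2: frontier [Delhi-Paris 13, Sofia-Tokyo 4, Riga-Tokyo 11] → take Sofia-Tokyo (4); add Sofia.
Step 3: frontier [Delhi-Paris 13, Cairo-Sofia 1, Riga-Sofia 8, Riga-Tokyo 11] → take Cairo-Sofia (1); add Cairo.
Step 4: frontier [Cairo-Riga 8, Cairo-Hanoi 10, Cairo-Quito 16, Delhi-Paris 13, Riga-Sofia 8, Riga-Tokyo 11] → take Cairo-Riga (8); add Riga.
Step 5: frontier [Cairo-Hanoi 10, Cairo-Quito 16, Delhi-Paris 13, Delhi-Riga 1] → take Delhi-Riga (1); add Delhi.
Step 6: frontier [Cairo-Hanoi 10, Cairo-Quito 16, Delhi-Hanoi 13, Delhi-Quito 17] → take Cairo-Hanoi (10); add Hanoi.
Step 7: frontier [Cairo-Quito 16, Delhi-Quito 17, Hanoi-Quito 3] → take Hanoi-Quito (3); add Quito.
MST edges: Paris-Tokyo, Sofia-Tokyo, Cairo-Sofia, Cairo-Riga, Delhi-Riga, Cairo-Hanoi, Hanoi-Quito; total weight 2+4+1+8+1+10+3 = 29.

29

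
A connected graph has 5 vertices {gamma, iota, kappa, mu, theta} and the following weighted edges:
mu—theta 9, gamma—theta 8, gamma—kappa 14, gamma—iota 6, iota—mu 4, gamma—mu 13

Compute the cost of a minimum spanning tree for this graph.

Grow the tree from iota using Prim:
Step 1: frontier [iota—mu 4, gamma—iota 6] → take iota—mu (4); add mu.
Step 2: frontier [gamma—iota 6, mu—theta 9, gamma—mu 13] → take gamma—iota (6); add gamma.
Step 3: frontier [gamma—theta 8, gamma—kappa 14, mu—theta 9] → take gamma—theta (8); add theta.
Step 4: frontier [gamma—kappa 14] → take gamma—kappa (14); add kappa.
MST edges: iota—mu, gamma—iota, gamma—theta, gamma—kappa; total weight 4+6+8+14 = 32.

32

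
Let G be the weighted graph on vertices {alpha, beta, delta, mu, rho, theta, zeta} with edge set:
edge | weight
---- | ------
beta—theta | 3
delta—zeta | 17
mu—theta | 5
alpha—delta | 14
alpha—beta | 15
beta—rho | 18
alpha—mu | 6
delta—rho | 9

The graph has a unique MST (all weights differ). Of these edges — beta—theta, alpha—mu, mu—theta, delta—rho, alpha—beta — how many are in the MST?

4

Kruskal's algorithm — process edges by increasing weight (ties by edge label):
beta—theta (3): add. Components now {zeta} {delta} {rho} {beta,theta} {alpha} {mu}
mu—theta (5): add. Components now {zeta} {delta} {rho} {beta,mu,theta} {alpha}
alpha—mu (6): add. Components now {zeta} {delta} {rho} {alpha,beta,mu,theta}
delta—rho (9): add. Components now {zeta} {delta,rho} {alpha,beta,mu,theta}
alpha—delta (14): add. Components now {zeta} {alpha,beta,delta,mu,rho,theta}
alpha—beta (15): skip — alpha and beta already connected.
delta—zeta (17): add. Components now {alpha,beta,delta,mu,rho,theta,zeta}
MST edge set: {beta—theta, mu—theta, alpha—mu, delta—rho, alpha—delta, delta—zeta}.
Of the listed edges, {beta—theta, alpha—mu, mu—theta, delta—rho} are in the MST → 4.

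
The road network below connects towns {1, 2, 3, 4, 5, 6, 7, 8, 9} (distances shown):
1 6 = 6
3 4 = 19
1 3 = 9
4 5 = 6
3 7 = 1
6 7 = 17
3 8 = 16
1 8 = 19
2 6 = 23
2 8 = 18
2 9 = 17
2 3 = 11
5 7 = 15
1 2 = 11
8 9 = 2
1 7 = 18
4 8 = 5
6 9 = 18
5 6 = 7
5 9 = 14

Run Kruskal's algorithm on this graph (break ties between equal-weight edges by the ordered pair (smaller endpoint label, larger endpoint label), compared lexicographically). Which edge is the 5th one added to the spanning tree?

4-5

Sort edges by weight, then run Kruskal:
3 7 (1): add — endpoints in different components.
8 9 (2): add — endpoints in different components.
4 8 (5): add — endpoints in different components.
1 6 (6): add — endpoints in different components.
4 5 (6): add — endpoints in different components.
5 6 (7): add — endpoints in different components.
1 3 (9): add — endpoints in different components.
1 2 (11): add — endpoints in different components.
The 5th edge added is 4 5.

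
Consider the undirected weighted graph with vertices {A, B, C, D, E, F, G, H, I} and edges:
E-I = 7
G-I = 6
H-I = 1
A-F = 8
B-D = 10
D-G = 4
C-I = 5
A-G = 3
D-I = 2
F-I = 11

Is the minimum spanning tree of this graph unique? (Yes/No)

Yes

Kruskal: consider edges lightest-first.
H-I (1): add — endpoints in different components.
D-I (2): add — endpoints in different components.
A-G (3): add — endpoints in different components.
D-G (4): add — endpoints in different components.
C-I (5): add — endpoints in different components.
G-I (6): skip — G and I already connected.
E-I (7): add — endpoints in different components.
A-F (8): add — endpoints in different components.
B-D (10): add — endpoints in different components.
Every non-tree edge has weight strictly greater than the heaviest edge on the tree path between its endpoints, so the MST is unique.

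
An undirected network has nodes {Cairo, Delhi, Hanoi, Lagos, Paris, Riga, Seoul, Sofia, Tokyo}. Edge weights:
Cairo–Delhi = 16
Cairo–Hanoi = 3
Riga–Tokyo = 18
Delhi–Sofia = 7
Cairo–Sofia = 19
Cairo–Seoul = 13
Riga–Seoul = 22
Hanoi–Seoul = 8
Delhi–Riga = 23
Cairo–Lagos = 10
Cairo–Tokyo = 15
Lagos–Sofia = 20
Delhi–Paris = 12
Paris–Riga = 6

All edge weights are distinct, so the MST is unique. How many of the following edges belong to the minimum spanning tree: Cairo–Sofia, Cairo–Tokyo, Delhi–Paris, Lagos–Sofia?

2

Kruskal: consider edges lightest-first.
Cairo–Hanoi (3): add — endpoints in different components.
Paris–Riga (6): add — endpoints in different components.
Delhi–Sofia (7): add — endpoints in different components.
Hanoi–Seoul (8): add — endpoints in different components.
Cairo–Lagos (10): add — endpoints in different components.
Delhi–Paris (12): add — endpoints in different components.
Cairo–Seoul (13): skip — Seoul and Cairo already connected.
Cairo–Tokyo (15): add — endpoints in different components.
Cairo–Delhi (16): add — endpoints in different components.
MST edge set: {Cairo–Hanoi, Paris–Riga, Delhi–Sofia, Hanoi–Seoul, Cairo–Lagos, Delhi–Paris, Cairo–Tokyo, Cairo–Delhi}.
Of the listed edges, {Cairo–Tokyo, Delhi–Paris} are in the MST → 2.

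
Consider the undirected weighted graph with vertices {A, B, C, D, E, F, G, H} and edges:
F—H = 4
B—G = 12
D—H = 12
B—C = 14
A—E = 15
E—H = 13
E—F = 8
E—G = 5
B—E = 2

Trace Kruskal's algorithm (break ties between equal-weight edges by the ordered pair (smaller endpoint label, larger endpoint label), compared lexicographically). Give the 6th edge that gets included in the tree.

Kruskal: consider edges lightest-first.
B—E (2): add — endpoints in different components.
F—H (4): add — endpoints in different components.
E—G (5): add — endpoints in different components.
E—F (8): add — endpoints in different components.
B—G (12): skip — B and G already connected.
D—H (12): add — endpoints in different components.
E—H (13): skip — E and H already connected.
B—C (14): add — endpoints in different components.
A—E (15): add — endpoints in different components.
The 6th edge added is B—C.

B-C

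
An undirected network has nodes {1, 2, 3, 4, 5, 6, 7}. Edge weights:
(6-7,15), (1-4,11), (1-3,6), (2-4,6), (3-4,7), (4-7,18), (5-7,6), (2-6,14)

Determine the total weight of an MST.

Grow the tree from 3 using Prim:
Step 1: cheapest edge leaving the tree is 1-3 (6); add 1.
Step 2: cheapest edge leaving the tree is 3-4 (7); add 4.
Step 3: cheapest edge leaving the tree is 2-4 (6); add 2.
Step 4: cheapest edge leaving the tree is 2-6 (14); add 6.
Step 5: cheapest edge leaving the tree is 6-7 (15); add 7.
Step 6: cheapest edge leaving the tree is 5-7 (6); add 5.
MST edges: 1-3, 3-4, 2-4, 2-6, 6-7, 5-7; total weight 6+7+6+14+15+6 = 54.

54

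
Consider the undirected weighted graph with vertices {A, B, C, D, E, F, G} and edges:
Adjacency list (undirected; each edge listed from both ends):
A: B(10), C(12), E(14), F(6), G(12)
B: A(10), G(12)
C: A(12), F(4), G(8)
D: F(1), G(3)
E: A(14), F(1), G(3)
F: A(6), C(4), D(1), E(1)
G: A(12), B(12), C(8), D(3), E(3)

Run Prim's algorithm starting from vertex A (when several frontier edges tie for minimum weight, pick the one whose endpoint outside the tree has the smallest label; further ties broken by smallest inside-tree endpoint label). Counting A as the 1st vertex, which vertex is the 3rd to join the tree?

Prim, starting at A.
Step 1: cheapest edge leaving the tree is A-F (6); add F.
Step 2: cheapest edge leaving the tree is D-F (1); add D.
Step 3: cheapest edge leaving the tree is E-F (1); add E.
Step 4: cheapest edge leaving the tree is D-G (3); add G.
Step 5: cheapest edge leaving the tree is C-F (4); add C.
Step 6: cheapest edge leaving the tree is A-B (10); add B.
Vertex order: A, F, D, E, G, C, B. The 3rd vertex is D.

D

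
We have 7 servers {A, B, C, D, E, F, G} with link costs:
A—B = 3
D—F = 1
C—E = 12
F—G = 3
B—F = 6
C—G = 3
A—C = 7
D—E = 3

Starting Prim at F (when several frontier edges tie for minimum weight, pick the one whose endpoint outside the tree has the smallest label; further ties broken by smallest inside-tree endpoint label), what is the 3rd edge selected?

F-G

Prim's algorithm from F:
Step 1: cheapest edge leaving the tree is D—F (1); add D.
Step 2: cheapest edge leaving the tree is D—E (3); add E.
Step 3: cheapest edge leaving the tree is F—G (3); add G.
Step 4: cheapest edge leaving the tree is C—G (3); add C.
Step 5: cheapest edge leaving the tree is B—F (6); add B.
Step 6: cheapest edge leaving the tree is A—B (3); add A.
The 3rd edge added is F—G.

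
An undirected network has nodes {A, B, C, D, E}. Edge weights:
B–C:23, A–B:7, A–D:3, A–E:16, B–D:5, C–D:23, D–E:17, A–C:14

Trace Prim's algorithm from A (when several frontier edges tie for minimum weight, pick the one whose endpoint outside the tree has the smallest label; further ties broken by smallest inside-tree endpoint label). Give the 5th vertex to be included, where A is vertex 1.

Prim's algorithm from A:
Step 1: cheapest edge leaving the tree is A–D (3); add D.
Step 2: cheapest edge leaving the tree is B–D (5); add B.
Step 3: cheapest edge leaving the tree is A–C (14); add C.
Step 4: cheapest edge leaving the tree is A–E (16); add E.
Vertex order: A, D, B, C, E. The 5th vertex is E.

E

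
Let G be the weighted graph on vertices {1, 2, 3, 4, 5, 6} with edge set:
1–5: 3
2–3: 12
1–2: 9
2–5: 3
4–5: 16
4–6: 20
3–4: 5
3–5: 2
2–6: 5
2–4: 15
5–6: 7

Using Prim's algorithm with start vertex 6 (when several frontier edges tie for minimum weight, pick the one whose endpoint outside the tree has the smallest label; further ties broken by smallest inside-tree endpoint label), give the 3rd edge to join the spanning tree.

3-5

Prim, starting at 6.
Step 1: cheapest edge leaving the tree is 2–6 (5); add 2.
Step 2: cheapest edge leaving the tree is 2–5 (3); add 5.
Step 3: cheapest edge leaving the tree is 3–5 (2); add 3.
Step 4: cheapest edge leaving the tree is 1–5 (3); add 1.
Step 5: cheapest edge leaving the tree is 3–4 (5); add 4.
The 3rd edge added is 3–5.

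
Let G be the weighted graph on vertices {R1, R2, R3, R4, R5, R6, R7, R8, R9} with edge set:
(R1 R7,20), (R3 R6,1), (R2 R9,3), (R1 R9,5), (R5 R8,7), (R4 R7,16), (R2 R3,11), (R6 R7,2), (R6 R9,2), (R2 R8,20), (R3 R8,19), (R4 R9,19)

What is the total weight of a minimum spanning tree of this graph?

Grow the tree from R8 using Prim:
Step 1: cheapest edge leaving the tree is R5 R8 (7); add R5.
Step 2: cheapest edge leaving the tree is R3 R8 (19); add R3.
Step 3: cheapest edge leaving the tree is R3 R6 (1); add R6.
Step 4: cheapest edge leaving the tree is R6 R7 (2); add R7.
Step 5: cheapest edge leaving the tree is R6 R9 (2); add R9.
Step 6: cheapest edge leaving the tree is R2 R9 (3); add R2.
Step 7: cheapest edge leaving the tree is R1 R9 (5); add R1.
Step 8: cheapest edge leaving the tree is R4 R7 (16); add R4.
MST edges: R5 R8, R3 R8, R3 R6, R6 R7, R6 R9, R2 R9, R1 R9, R4 R7; total weight 7+19+1+2+2+3+5+16 = 55.

55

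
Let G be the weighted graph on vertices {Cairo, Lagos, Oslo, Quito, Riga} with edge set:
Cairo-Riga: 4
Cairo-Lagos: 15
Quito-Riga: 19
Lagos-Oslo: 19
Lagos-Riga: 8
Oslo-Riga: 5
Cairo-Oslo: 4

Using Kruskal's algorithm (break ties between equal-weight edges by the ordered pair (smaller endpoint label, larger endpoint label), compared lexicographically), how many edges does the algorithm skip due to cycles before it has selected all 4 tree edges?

Kruskal's algorithm — process edges by increasing weight (ties by edge label):
Cairo-Oslo (4): add. Components now {Cairo,Oslo} {Lagos} {Quito} {Riga}
Cairo-Riga (4): add. Components now {Cairo,Oslo,Riga} {Lagos} {Quito}
Oslo-Riga (5): skip — Oslo and Riga already connected.
Lagos-Riga (8): add. Components now {Cairo,Lagos,Oslo,Riga} {Quito}
Cairo-Lagos (15): skip — Lagos and Cairo already connected.
Lagos-Oslo (19): skip — Oslo and Lagos already connected.
Quito-Riga (19): add. Components now {Cairo,Lagos,Oslo,Quito,Riga}
Edges rejected before the tree was complete: 3.

3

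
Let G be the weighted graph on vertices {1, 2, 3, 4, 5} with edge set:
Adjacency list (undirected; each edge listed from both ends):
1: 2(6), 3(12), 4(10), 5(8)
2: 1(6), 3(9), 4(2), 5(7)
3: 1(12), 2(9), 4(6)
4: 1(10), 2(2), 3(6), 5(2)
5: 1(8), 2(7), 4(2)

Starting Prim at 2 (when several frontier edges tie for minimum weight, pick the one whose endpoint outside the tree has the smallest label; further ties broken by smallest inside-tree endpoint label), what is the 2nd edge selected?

4-5

Prim's algorithm from 2:
Step 1: frontier [2–4 2, 1–2 6, 2–5 7, 2–3 9] → take 2–4 (2); add 4.
Step 2: frontier [1–2 6, 2–5 7, 2–3 9, 4–5 2, 3–4 6, 1–4 10] → take 4–5 (2); add 5.
Step 3: frontier [1–2 6, 2–3 9, 3–4 6, 1–4 10, 1–5 8] → take 1–2 (6); add 1.
Step 4: frontier [1–3 12, 2–3 9, 3–4 6] → take 3–4 (6); add 3.
The 2nd edge added is 4–5.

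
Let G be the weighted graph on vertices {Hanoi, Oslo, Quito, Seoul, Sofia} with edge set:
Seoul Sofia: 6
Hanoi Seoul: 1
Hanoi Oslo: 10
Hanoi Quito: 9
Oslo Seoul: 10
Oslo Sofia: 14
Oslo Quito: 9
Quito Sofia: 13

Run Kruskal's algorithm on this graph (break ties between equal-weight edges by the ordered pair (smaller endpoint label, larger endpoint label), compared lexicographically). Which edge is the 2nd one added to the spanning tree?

Kruskal: consider edges lightest-first.
Hanoi Seoul (1): add — endpoints in different components.
Seoul Sofia (6): add — endpoints in different components.
Hanoi Quito (9): add — endpoints in different components.
Oslo Quito (9): add — endpoints in different components.
The 2nd edge added is Seoul Sofia.

Seoul-Sofia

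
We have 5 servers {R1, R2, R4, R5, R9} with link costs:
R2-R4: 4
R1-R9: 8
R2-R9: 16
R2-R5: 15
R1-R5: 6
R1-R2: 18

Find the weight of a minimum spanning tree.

Sort edges by weight, then run Kruskal:
R2-R4 (4): add. Components now {R5} {R1} {R2,R4} {R9}
R1-R5 (6): add. Components now {R1,R5} {R2,R4} {R9}
R1-R9 (8): add. Components now {R1,R5,R9} {R2,R4}
R2-R5 (15): add. Components now {R1,R2,R4,R5,R9}
MST edges: R2-R4, R1-R5, R1-R9, R2-R5; total weight 4+6+8+15 = 33.

33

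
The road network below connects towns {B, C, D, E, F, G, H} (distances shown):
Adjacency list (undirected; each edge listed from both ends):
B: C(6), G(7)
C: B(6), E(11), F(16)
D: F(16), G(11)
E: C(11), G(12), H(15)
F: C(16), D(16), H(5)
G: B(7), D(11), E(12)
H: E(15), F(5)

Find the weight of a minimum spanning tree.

55

Prim's algorithm from G:
Step 1: frontier [B—G 7, D—G 11, E—G 12] → take B—G (7); add B.
Step 2: frontier [B—C 6, D—G 11, E—G 12] → take B—C (6); add C.
Step 3: frontier [C—E 11, C—F 16, D—G 11, E—G 12] → take D—G (11); add D.
Step 4: frontier [C—E 11, C—F 16, D—F 16, E—G 12] → take C—E (11); add E.
Step 5: frontier [C—F 16, D—F 16, E—H 15] → take E—H (15); add H.
Step 6: frontier [C—F 16, D—F 16, F—H 5] → take F—H (5); add F.
MST edges: B—G, B—C, D—G, C—E, E—H, F—H; total weight 7+6+11+11+15+5 = 55.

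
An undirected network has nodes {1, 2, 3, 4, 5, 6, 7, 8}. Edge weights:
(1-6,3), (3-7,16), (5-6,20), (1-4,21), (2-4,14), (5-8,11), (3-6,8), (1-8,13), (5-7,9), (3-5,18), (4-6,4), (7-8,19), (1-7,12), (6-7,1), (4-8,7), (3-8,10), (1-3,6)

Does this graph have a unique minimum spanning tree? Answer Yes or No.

Yes

Kruskal's algorithm — process edges by increasing weight (ties by edge label):
6-7 (1): add — endpoints in different components.
1-6 (3): add — endpoints in different components.
4-6 (4): add — endpoints in different components.
1-3 (6): add — endpoints in different components.
4-8 (7): add — endpoints in different components.
3-6 (8): skip — 3 and 6 already connected.
5-7 (9): add — endpoints in different components.
3-8 (10): skip — 3 and 8 already connected.
5-8 (11): skip — 5 and 8 already connected.
1-7 (12): skip — 1 and 7 already connected.
1-8 (13): skip — 1 and 8 already connected.
2-4 (14): add — endpoints in different components.
Every non-tree edge has weight strictly greater than the heaviest edge on the tree path between its endpoints, so the MST is unique.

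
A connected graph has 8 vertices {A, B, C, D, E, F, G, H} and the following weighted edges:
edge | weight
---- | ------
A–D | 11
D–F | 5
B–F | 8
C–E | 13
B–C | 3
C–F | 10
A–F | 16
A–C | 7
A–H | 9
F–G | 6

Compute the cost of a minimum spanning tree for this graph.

Prim's algorithm from A:
Step 1: cheapest edge leaving the tree is A–C (7); add C.
Step 2: cheapest edge leaving the tree is B–C (3); add B.
Step 3: cheapest edge leaving the tree is B–F (8); add F.
Step 4: cheapest edge leaving the tree is D–F (5); add D.
Step 5: cheapest edge leaving the tree is F–G (6); add G.
Step 6: cheapest edge leaving the tree is A–H (9); add H.
Step 7: cheapest edge leaving the tree is C–E (13); add E.
MST edges: A–C, B–C, B–F, D–F, F–G, A–H, C–E; total weight 7+3+8+5+6+9+13 = 51.

51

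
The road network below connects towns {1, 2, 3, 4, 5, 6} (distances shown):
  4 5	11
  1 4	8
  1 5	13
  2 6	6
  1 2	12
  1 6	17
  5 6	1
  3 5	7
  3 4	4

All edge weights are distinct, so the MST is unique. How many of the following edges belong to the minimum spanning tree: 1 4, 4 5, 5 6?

Sort edges by weight, then run Kruskal:
5 6 (1): add. Components now {1} {2} {3} {4} {5,6}
3 4 (4): add. Components now {1} {2} {3,4} {5,6}
2 6 (6): add. Components now {1} {2,5,6} {3,4}
3 5 (7): add. Components now {1} {2,3,4,5,6}
1 4 (8): add. Components now {1,2,3,4,5,6}
MST edge set: {5 6, 3 4, 2 6, 3 5, 1 4}.
Of the listed edges, {1 4, 5 6} are in the MST → 2.

2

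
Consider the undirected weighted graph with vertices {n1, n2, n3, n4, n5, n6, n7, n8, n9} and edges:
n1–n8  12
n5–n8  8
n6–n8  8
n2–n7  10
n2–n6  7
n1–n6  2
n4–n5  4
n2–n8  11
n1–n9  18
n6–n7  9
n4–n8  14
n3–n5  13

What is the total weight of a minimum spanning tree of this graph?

69

Sort edges by weight, then run Kruskal:
n1–n6 (2): add — endpoints in different components.
n4–n5 (4): add — endpoints in different components.
n2–n6 (7): add — endpoints in different components.
n5–n8 (8): add — endpoints in different components.
n6–n8 (8): add — endpoints in different components.
n6–n7 (9): add — endpoints in different components.
n2–n7 (10): skip — n7 and n2 already connected.
n2–n8 (11): skip — n2 and n8 already connected.
n1–n8 (12): skip — n8 and n1 already connected.
n3–n5 (13): add — endpoints in different components.
n4–n8 (14): skip — n8 and n4 already connected.
n1–n9 (18): add — endpoints in different components.
MST edges: n1–n6, n4–n5, n2–n6, n5–n8, n6–n8, n6–n7, n3–n5, n1–n9; total weight 2+4+7+8+8+9+13+18 = 69.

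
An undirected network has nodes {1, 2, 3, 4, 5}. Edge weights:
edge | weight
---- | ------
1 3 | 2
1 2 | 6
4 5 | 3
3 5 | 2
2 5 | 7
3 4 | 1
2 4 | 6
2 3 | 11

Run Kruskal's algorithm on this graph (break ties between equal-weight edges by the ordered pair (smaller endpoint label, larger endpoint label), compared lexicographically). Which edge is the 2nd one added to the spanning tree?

Kruskal's algorithm — process edges by increasing weight (ties by edge label):
3 4 (1): add — endpoints in different components.
1 3 (2): add — endpoints in different components.
3 5 (2): add — endpoints in different components.
4 5 (3): skip — 4 and 5 already connected.
1 2 (6): add — endpoints in different components.
The 2nd edge added is 1 3.

1-3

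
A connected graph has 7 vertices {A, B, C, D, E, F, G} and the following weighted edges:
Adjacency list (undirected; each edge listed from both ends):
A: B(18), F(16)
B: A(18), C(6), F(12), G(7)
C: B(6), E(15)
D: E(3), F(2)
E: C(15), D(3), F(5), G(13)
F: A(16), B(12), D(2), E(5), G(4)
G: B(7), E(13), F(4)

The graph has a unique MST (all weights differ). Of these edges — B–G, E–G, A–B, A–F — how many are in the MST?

Sort edges by weight, then run Kruskal:
D–F (2): add — endpoints in different components.
D–E (3): add — endpoints in different components.
F–G (4): add — endpoints in different components.
E–F (5): skip — E and F already connected.
B–C (6): add — endpoints in different components.
B–G (7): add — endpoints in different components.
B–F (12): skip — B and F already connected.
E–G (13): skip — E and G already connected.
C–E (15): skip — C and E already connected.
A–F (16): add — endpoints in different components.
MST edge set: {D–F, D–E, F–G, B–C, B–G, A–F}.
Of the listed edges, {B–G, A–F} are in the MST → 2.

2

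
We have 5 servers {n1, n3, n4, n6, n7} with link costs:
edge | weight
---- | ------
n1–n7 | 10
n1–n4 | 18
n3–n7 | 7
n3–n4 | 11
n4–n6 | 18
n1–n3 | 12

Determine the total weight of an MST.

46

Kruskal: consider edges lightest-first.
n3–n7 (7): add. Components now {n6} {n3,n7} {n1} {n4}
n1–n7 (10): add. Components now {n6} {n1,n3,n7} {n4}
n3–n4 (11): add. Components now {n6} {n1,n3,n4,n7}
n1–n3 (12): skip — n3 and n1 already connected.
n1–n4 (18): skip — n1 and n4 already connected.
n4–n6 (18): add. Components now {n1,n3,n4,n6,n7}
MST edges: n3–n7, n1–n7, n3–n4, n4–n6; total weight 7+10+11+18 = 46.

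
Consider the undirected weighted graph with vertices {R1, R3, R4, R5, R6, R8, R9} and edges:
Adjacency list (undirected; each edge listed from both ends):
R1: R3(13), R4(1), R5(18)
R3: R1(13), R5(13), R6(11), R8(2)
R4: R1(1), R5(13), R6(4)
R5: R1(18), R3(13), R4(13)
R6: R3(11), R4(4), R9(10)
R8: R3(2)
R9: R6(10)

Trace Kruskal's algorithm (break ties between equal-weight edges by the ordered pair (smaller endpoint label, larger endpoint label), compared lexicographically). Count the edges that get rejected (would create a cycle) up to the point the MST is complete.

1

Sort edges by weight, then run Kruskal:
R1-R4 (1): add. Components now {R6} {R1,R4} {R8} {R5} {R3} {R9}
R3-R8 (2): add. Components now {R6} {R1,R4} {R3,R8} {R5} {R9}
R4-R6 (4): add. Components now {R1,R4,R6} {R3,R8} {R5} {R9}
R6-R9 (10): add. Components now {R1,R4,R6,R9} {R3,R8} {R5}
R3-R6 (11): add. Components now {R1,R3,R4,R6,R8,R9} {R5}
R1-R3 (13): skip — R1 and R3 already connected.
R3-R5 (13): add. Components now {R1,R3,R4,R5,R6,R8,R9}
Edges rejected before the tree was complete: 1.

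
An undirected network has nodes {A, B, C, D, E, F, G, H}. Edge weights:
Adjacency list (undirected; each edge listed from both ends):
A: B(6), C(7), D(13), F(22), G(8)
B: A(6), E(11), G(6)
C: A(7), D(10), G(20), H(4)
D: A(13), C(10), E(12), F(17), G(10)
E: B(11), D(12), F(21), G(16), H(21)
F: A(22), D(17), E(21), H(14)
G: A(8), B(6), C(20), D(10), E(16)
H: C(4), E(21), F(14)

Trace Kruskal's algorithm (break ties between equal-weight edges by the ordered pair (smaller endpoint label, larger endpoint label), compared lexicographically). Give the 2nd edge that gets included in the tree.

Kruskal's algorithm — process edges by increasing weight (ties by edge label):
C—H (4): add — endpoints in different components.
A—B (6): add — endpoints in different components.
B—G (6): add — endpoints in different components.
A—C (7): add — endpoints in different components.
A—G (8): skip — A and G already connected.
C—D (10): add — endpoints in different components.
D—G (10): skip — D and G already connected.
B—E (11): add — endpoints in different components.
D—E (12): skip — D and E already connected.
A—D (13): skip — A and D already connected.
F—H (14): add — endpoints in different components.
The 2nd edge added is A—B.

A-B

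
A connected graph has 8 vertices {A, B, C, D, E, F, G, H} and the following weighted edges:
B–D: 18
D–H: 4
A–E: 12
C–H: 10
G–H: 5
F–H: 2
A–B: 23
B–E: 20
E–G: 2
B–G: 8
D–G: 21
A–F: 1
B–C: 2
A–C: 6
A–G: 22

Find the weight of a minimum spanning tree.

22

Prim, starting at H.
Step 1: cheapest edge leaving the tree is F–H (2); add F.
Step 2: cheapest edge leaving the tree is A–F (1); add A.
Step 3: cheapest edge leaving the tree is D–H (4); add D.
Step 4: cheapest edge leaving the tree is G–H (5); add G.
Step 5: cheapest edge leaving the tree is E–G (2); add E.
Step 6: cheapest edge leaving the tree is A–C (6); add C.
Step 7: cheapest edge leaving the tree is B–C (2); add B.
MST edges: F–H, A–F, D–H, G–H, E–G, A–C, B–C; total weight 2+1+4+5+2+6+2 = 22.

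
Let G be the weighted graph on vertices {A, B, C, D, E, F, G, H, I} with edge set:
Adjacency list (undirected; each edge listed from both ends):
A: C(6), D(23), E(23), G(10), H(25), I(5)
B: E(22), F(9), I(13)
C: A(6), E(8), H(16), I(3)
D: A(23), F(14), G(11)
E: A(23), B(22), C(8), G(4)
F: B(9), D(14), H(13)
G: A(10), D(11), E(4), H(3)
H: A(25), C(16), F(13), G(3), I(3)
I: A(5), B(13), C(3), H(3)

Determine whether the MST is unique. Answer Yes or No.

No

Kruskal: consider edges lightest-first.
C—I (3): add — endpoints in different components.
G—H (3): add — endpoints in different components.
H—I (3): add — endpoints in different components.
E—G (4): add — endpoints in different components.
A—I (5): add — endpoints in different components.
A—C (6): skip — A and C already connected.
C—E (8): skip — C and E already connected.
B—F (9): add — endpoints in different components.
A—G (10): skip — A and G already connected.
D—G (11): add — endpoints in different components.
B—I (13): add — endpoints in different components.
Non-tree edge F—H has weight 13, equal to the heaviest edge on its tree cycle — swapping gives another MST of the same weight. Not unique.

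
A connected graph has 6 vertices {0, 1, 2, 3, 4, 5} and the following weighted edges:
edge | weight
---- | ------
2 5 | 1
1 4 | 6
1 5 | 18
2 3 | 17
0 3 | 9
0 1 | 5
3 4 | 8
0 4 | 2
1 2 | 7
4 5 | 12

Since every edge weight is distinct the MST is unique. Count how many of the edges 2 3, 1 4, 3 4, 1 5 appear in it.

Sort edges by weight, then run Kruskal:
2 5 (1): add. Components now {0} {1} {2,5} {3} {4}
0 4 (2): add. Components now {0,4} {1} {2,5} {3}
0 1 (5): add. Components now {0,1,4} {2,5} {3}
1 4 (6): skip — 1 and 4 already connected.
1 2 (7): add. Components now {0,1,2,4,5} {3}
3 4 (8): add. Components now {0,1,2,3,4,5}
MST edge set: {2 5, 0 4, 0 1, 1 2, 3 4}.
Of the listed edges, {3 4} are in the MST → 1.

1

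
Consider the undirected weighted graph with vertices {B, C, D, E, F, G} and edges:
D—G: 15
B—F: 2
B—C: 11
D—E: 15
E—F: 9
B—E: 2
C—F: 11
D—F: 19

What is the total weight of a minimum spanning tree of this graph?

Grow the tree from E using Prim:
Step 1: frontier [B—E 2, E—F 9, D—E 15] → take B—E (2); add B.
Step 2: frontier [B—F 2, B—C 11, E—F 9, D—E 15] → take B—F (2); add F.
Step 3: frontier [B—C 11, D—E 15, C—F 11, D—F 19] → take B—C (11); add C.
Step 4: frontier [D—E 15, D—F 19] → take D—E (15); add D.
Step 5: frontier [D—G 15] → take D—G (15); add G.
MST edges: B—E, B—F, B—C, D—E, D—G; total weight 2+2+11+15+15 = 45.

45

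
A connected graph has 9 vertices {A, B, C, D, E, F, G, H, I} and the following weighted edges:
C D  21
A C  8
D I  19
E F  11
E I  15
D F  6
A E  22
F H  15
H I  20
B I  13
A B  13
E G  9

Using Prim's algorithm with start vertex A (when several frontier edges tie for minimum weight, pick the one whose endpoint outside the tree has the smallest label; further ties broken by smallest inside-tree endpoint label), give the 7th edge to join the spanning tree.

D-F

Grow the tree from A using Prim:
Step 1: frontier [A C 8, A B 13, A E 22] → take A C (8); add C.
Step 2: frontier [A B 13, A E 22, C D 21] → take A B (13); add B.
Step 3: frontier [A E 22, B I 13, C D 21] → take B I (13); add I.
Step 4: frontier [A E 22, C D 21, E I 15, D I 19, H I 20] → take E I (15); add E.
Step 5: frontier [C D 21, E G 9, E F 11, D I 19, H I 20] → take E G (9); add G.
Step 6: frontier [C D 21, E F 11, D I 19, H I 20] → take E F (11); add F.
Step 7: frontier [C D 21, D F 6, F H 15, D I 19, H I 20] → take D F (6); add D.
Step 8: frontier [F H 15, H I 20] → take F H (15); add H.
The 7th edge added is D F.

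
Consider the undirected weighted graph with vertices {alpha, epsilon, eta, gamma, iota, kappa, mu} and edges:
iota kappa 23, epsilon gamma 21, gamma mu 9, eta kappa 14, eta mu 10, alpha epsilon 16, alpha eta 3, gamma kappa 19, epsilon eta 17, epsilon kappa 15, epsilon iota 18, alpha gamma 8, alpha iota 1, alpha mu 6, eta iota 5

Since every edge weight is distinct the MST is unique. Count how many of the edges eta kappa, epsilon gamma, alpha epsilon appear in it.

Sort edges by weight, then run Kruskal:
alpha iota (1): add — endpoints in different components.
alpha eta (3): add — endpoints in different components.
eta iota (5): skip — iota and eta already connected.
alpha mu (6): add — endpoints in different components.
alpha gamma (8): add — endpoints in different components.
gamma mu (9): skip — gamma and mu already connected.
eta mu (10): skip — eta and mu already connected.
eta kappa (14): add — endpoints in different components.
epsilon kappa (15): add — endpoints in different components.
MST edge set: {alpha iota, alpha eta, alpha mu, alpha gamma, eta kappa, epsilon kappa}.
Of the listed edges, {eta kappa} are in the MST → 1.

1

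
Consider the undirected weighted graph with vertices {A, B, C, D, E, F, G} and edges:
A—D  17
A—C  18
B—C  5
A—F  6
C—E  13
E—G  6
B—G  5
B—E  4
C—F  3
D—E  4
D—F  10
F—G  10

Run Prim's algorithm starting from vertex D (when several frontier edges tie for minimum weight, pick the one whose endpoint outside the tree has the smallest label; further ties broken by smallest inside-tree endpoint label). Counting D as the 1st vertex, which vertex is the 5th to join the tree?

Prim, starting at D.
Step 1: frontier [D—E 4, D—F 10, A—D 17] → take D—E (4); add E.
Step 2: frontier [D—F 10, A—D 17, B—E 4, E—G 6, C—E 13] → take B—E (4); add B.
Step 3: frontier [B—C 5, B—G 5, D—F 10, A—D 17, E—G 6, C—E 13] → take B—C (5); add C.
Step 4: frontier [B—G 5, C—F 3, A—C 18, D—F 10, A—D 17, E—G 6] → take C—F (3); add F.
Step 5: frontier [B—G 5, A—C 18, A—D 17, E—G 6, A—F 6, F—G 10] → take B—G (5); add G.
Step 6: frontier [A—C 18, A—D 17, A—F 6] → take A—F (6); add A.
Vertex order: D, E, B, C, F, G, A. The 5th vertex is F.

F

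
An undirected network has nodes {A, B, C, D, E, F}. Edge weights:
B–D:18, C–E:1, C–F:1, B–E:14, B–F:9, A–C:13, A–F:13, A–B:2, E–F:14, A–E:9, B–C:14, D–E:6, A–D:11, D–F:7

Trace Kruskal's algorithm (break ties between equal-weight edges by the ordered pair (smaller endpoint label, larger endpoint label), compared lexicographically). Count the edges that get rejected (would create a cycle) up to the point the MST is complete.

1

Sort edges by weight, then run Kruskal:
C–E (1): add — endpoints in different components.
C–F (1): add — endpoints in different components.
A–B (2): add — endpoints in different components.
D–E (6): add — endpoints in different components.
D–F (7): skip — D and F already connected.
A–E (9): add — endpoints in different components.
Edges rejected before the tree was complete: 1.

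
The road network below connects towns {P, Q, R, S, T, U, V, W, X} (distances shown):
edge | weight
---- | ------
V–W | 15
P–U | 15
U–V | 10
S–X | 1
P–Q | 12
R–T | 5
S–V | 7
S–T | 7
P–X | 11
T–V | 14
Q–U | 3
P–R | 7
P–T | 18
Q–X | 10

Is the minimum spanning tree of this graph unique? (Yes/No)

No

Sort edges by weight, then run Kruskal:
S–X (1): add — endpoints in different components.
Q–U (3): add — endpoints in different components.
R–T (5): add — endpoints in different components.
P–R (7): add — endpoints in different components.
S–T (7): add — endpoints in different components.
S–V (7): add — endpoints in different components.
Q–X (10): add — endpoints in different components.
U–V (10): skip — U and V already connected.
P–X (11): skip — X and P already connected.
P–Q (12): skip — P and Q already connected.
T–V (14): skip — T and V already connected.
P–U (15): skip — P and U already connected.
V–W (15): add — endpoints in different components.
Non-tree edge U–V has weight 10, equal to the heaviest edge on its tree cycle — swapping gives another MST of the same weight. Not unique.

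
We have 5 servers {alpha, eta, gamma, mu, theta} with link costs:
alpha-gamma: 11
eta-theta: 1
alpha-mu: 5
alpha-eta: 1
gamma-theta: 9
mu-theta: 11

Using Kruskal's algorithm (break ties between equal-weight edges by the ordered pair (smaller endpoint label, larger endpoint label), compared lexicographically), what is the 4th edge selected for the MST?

Kruskal's algorithm — process edges by increasing weight (ties by edge label):
alpha-eta (1): add — endpoints in different components.
eta-theta (1): add — endpoints in different components.
alpha-mu (5): add — endpoints in different components.
gamma-theta (9): add — endpoints in different components.
The 4th edge added is gamma-theta.

gamma-theta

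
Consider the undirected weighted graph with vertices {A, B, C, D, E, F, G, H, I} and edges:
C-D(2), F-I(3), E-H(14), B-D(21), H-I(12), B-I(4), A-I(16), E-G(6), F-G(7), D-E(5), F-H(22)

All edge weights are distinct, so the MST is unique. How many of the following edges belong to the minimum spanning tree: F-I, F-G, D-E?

3

Kruskal's algorithm — process edges by increasing weight (ties by edge label):
C-D (2): add — endpoints in different components.
F-I (3): add — endpoints in different components.
B-I (4): add — endpoints in different components.
D-E (5): add — endpoints in different components.
E-G (6): add — endpoints in different components.
F-G (7): add — endpoints in different components.
H-I (12): add — endpoints in different components.
E-H (14): skip — E and H already connected.
A-I (16): add — endpoints in different components.
MST edge set: {C-D, F-I, B-I, D-E, E-G, F-G, H-I, A-I}.
Of the listed edges, {F-I, F-G, D-E} are in the MST → 3.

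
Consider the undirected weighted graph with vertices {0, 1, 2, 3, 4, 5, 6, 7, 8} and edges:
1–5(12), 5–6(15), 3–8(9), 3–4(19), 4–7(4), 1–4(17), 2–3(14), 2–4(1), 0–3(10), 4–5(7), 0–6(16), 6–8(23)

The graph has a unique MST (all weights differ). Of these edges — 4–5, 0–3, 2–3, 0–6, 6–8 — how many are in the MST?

3

Kruskal's algorithm — process edges by increasing weight (ties by edge label):
2–4 (1): add — endpoints in different components.
4–7 (4): add — endpoints in different components.
4–5 (7): add — endpoints in different components.
3–8 (9): add — endpoints in different components.
0–3 (10): add — endpoints in different components.
1–5 (12): add — endpoints in different components.
2–3 (14): add — endpoints in different components.
5–6 (15): add — endpoints in different components.
MST edge set: {2–4, 4–7, 4–5, 3–8, 0–3, 1–5, 2–3, 5–6}.
Of the listed edges, {4–5, 0–3, 2–3} are in the MST → 3.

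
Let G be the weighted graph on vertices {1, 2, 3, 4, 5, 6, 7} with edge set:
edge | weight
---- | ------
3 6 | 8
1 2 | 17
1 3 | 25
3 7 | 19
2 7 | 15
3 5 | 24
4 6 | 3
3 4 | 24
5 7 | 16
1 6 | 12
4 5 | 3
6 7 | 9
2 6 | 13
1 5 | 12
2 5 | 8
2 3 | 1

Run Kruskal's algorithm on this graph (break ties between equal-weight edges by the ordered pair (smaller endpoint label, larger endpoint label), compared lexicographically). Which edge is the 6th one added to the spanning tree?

Kruskal: consider edges lightest-first.
2 3 (1): add — endpoints in different components.
4 5 (3): add — endpoints in different components.
4 6 (3): add — endpoints in different components.
2 5 (8): add — endpoints in different components.
3 6 (8): skip — 3 and 6 already connected.
6 7 (9): add — endpoints in different components.
1 5 (12): add — endpoints in different components.
The 6th edge added is 1 5.

1-5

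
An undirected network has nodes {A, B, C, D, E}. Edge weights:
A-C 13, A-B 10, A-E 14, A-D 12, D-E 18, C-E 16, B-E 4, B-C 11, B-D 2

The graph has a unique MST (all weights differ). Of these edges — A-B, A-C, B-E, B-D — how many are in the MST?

Kruskal's algorithm — process edges by increasing weight (ties by edge label):
B-D (2): add — endpoints in different components.
B-E (4): add — endpoints in different components.
A-B (10): add — endpoints in different components.
B-C (11): add — endpoints in different components.
MST edge set: {B-D, B-E, A-B, B-C}.
Of the listed edges, {A-B, B-E, B-D} are in the MST → 3.

3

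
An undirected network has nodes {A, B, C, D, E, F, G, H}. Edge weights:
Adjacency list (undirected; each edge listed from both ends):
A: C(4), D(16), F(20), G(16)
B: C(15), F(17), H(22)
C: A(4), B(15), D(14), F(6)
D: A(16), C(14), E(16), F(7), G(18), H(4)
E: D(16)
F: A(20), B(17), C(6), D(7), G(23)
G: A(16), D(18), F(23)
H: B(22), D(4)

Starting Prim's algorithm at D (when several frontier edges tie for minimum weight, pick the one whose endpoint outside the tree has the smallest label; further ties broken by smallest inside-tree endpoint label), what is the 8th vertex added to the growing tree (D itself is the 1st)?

G

Grow the tree from D using Prim:
Step 1: frontier [D–H 4, D–F 7, C–D 14, A–D 16, D–E 16, D–G 18] → take D–H (4); add H.
Step 2: frontier [D–F 7, C–D 14, A–D 16, D–E 16, D–G 18, B–H 22] → take D–F (7); add F.
Step 3: frontier [C–D 14, A–D 16, D–E 16, D–G 18, C–F 6, B–F 17, A–F 20, F–G 23, B–H 22] → take C–F (6); add C.
Step 4: frontier [A–C 4, B–C 15, A–D 16, D–E 16, D–G 18, B–F 17, A–F 20, F–G 23, B–H 22] → take A–C (4); add A.
Step 5: frontier [A–G 16, B–C 15, D–E 16, D–G 18, B–F 17, F–G 23, B–H 22] → take B–C (15); add B.
Step 6: frontier [A–G 16, D–E 16, D–G 18, F–G 23] → take D–E (16); add E.
Step 7: frontier [A–G 16, D–G 18, F–G 23] → take A–G (16); add G.
Vertex order: D, H, F, C, A, B, E, G. The 8th vertex is G.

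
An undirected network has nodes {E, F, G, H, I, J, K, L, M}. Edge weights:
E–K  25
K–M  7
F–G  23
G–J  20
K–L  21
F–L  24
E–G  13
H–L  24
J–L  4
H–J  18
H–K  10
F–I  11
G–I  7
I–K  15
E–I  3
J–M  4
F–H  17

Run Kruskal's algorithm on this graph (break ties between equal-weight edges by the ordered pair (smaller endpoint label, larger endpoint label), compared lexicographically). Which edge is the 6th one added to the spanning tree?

Kruskal: consider edges lightest-first.
E–I (3): add — endpoints in different components.
J–L (4): add — endpoints in different components.
J–M (4): add — endpoints in different components.
G–I (7): add — endpoints in different components.
K–M (7): add — endpoints in different components.
H–K (10): add — endpoints in different components.
F–I (11): add — endpoints in different components.
E–G (13): skip — E and G already connected.
I–K (15): add — endpoints in different components.
The 6th edge added is H–K.

H-K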